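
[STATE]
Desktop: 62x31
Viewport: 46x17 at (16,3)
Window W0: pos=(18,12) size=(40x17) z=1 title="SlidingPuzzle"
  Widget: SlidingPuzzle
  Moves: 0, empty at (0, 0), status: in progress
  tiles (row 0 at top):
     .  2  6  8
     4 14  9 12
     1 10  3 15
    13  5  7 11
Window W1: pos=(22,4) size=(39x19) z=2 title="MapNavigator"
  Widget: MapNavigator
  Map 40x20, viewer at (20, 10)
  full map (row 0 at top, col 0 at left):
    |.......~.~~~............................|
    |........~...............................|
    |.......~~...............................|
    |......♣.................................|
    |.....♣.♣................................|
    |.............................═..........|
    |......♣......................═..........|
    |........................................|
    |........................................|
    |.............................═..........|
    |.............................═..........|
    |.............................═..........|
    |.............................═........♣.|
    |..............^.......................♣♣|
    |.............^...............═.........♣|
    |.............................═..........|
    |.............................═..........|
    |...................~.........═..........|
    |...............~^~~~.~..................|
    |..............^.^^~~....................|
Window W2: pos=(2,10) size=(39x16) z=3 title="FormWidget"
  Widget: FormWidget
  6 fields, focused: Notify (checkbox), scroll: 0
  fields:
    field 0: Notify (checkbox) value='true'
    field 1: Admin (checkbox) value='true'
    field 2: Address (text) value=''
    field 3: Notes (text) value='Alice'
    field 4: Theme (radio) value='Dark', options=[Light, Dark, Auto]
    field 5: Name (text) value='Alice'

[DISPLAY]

                                              
      ┏━━━━━━━━━━━━━━━━━━━━━━━━━━━━━━━━━━━━━┓ 
      ┃ MapNavigator                        ┃ 
      ┠─────────────────────────────────────┨ 
      ┃....♣................................┃ 
      ┃...♣.♣...............................┃ 
      ┃...........................═.........┃ 
━━━━━━━━━━━━━━━━━━━━━━━━┓.........═.........┃ 
                        ┃...................┃ 
────────────────────────┨...................┃ 
 [x]                    ┃.........═.........┃ 
 [x]                    ┃@........═.........┃ 
 [                     ]┃.........═.........┃ 
 [Alice                ]┃.........═........♣┃ 
 ( ) Light  (●) Dark  ( ┃..................♣┃ 
 [Alice                ]┃.........═.........┃ 
                        ┃.........═.........┃ 


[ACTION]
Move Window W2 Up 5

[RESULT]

                                              
      ┏━━━━━━━━━━━━━━━━━━━━━━━━━━━━━━━━━━━━━┓ 
━━━━━━━━━━━━━━━━━━━━━━━━┓                   ┃ 
                        ┃───────────────────┨ 
────────────────────────┨...................┃ 
 [x]                    ┃...................┃ 
 [x]                    ┃.........═.........┃ 
 [                     ]┃.........═.........┃ 
 [Alice                ]┃...................┃ 
 ( ) Light  (●) Dark  ( ┃...................┃ 
 [Alice                ]┃.........═.........┃ 
                        ┃@........═.........┃ 
                        ┃.........═.........┃ 
                        ┃.........═........♣┃ 
                        ┃..................♣┃ 
                        ┃.........═.........┃ 
                        ┃.........═.........┃ 


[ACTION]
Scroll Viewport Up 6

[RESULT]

                                              
                                              
                                              
                                              
      ┏━━━━━━━━━━━━━━━━━━━━━━━━━━━━━━━━━━━━━┓ 
━━━━━━━━━━━━━━━━━━━━━━━━┓                   ┃ 
                        ┃───────────────────┨ 
────────────────────────┨...................┃ 
 [x]                    ┃...................┃ 
 [x]                    ┃.........═.........┃ 
 [                     ]┃.........═.........┃ 
 [Alice                ]┃...................┃ 
 ( ) Light  (●) Dark  ( ┃...................┃ 
 [Alice                ]┃.........═.........┃ 
                        ┃@........═.........┃ 
                        ┃.........═.........┃ 
                        ┃.........═........♣┃ 


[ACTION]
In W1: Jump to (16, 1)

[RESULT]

                                              
                                              
                                              
                                              
      ┏━━━━━━━━━━━━━━━━━━━━━━━━━━━━━━━━━━━━━┓ 
━━━━━━━━━━━━━━━━━━━━━━━━┓                   ┃ 
                        ┃───────────────────┨ 
────────────────────────┨                   ┃ 
 [x]                    ┃                   ┃ 
 [x]                    ┃                   ┃ 
 [                     ]┃                   ┃ 
 [Alice                ]┃                   ┃ 
 ( ) Light  (●) Dark  ( ┃                   ┃ 
 [Alice                ]┃...................┃ 
                        ┃@..................┃ 
                        ┃...................┃ 
                        ┃...................┃ 


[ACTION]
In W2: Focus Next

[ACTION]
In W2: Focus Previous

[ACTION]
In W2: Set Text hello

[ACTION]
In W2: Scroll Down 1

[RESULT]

                                              
                                              
                                              
                                              
      ┏━━━━━━━━━━━━━━━━━━━━━━━━━━━━━━━━━━━━━┓ 
━━━━━━━━━━━━━━━━━━━━━━━━┓                   ┃ 
                        ┃───────────────────┨ 
────────────────────────┨                   ┃ 
 [x]                    ┃                   ┃ 
 [                     ]┃                   ┃ 
 [Alice                ]┃                   ┃ 
 ( ) Light  (●) Dark  ( ┃                   ┃ 
 [Alice                ]┃                   ┃ 
                        ┃...................┃ 
                        ┃@..................┃ 
                        ┃...................┃ 
                        ┃...................┃ 


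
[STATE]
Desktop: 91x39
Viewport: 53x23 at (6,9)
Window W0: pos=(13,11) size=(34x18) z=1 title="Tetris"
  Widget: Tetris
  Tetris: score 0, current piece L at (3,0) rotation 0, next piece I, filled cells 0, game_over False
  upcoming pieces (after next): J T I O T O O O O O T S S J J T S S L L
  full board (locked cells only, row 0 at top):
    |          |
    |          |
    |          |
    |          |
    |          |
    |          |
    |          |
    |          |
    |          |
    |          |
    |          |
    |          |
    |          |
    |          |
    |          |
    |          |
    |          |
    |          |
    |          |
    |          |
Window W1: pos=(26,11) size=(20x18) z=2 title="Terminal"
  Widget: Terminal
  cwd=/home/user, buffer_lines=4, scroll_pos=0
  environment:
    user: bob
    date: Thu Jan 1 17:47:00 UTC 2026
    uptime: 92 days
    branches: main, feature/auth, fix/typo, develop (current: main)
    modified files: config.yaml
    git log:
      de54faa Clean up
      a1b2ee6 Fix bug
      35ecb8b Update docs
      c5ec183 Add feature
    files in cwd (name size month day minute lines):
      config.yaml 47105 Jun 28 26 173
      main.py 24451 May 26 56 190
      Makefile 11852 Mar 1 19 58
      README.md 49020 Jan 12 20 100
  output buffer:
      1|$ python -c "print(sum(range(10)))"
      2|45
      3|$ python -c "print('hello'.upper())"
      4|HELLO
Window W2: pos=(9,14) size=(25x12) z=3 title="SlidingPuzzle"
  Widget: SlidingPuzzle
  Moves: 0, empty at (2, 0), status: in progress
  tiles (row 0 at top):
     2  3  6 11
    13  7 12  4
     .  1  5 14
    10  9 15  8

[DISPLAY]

                                                     
                                                     
       ┏━━━━━━━━━━━━┏━━━━━━━━━━━━━━━━━━┓┓            
       ┃ Tetris     ┃ Terminal         ┃┃            
       ┠────────────┠──────────────────┨┨            
   ┏━━━━━━━━━━━━━━━━━━━━━━━┓n -c "print┃┃            
   ┃ SlidingPuzzle         ┃           ┃┃            
   ┠───────────────────────┨n -c "print┃┃            
   ┃┌────┬────┬────┬────┐  ┃           ┃┃            
   ┃│  2 │  3 │  6 │ 11 │  ┃           ┃┃            
   ┃├────┼────┼────┼────┤  ┃           ┃┃            
   ┃│ 13 │  7 │ 12 │  4 │  ┃           ┃┃            
   ┃├────┼────┼────┼────┤  ┃           ┃┃            
   ┃│    │  1 │  5 │ 14 │  ┃           ┃┃            
   ┃├────┼────┼────┼────┤  ┃           ┃┃            
   ┃│ 10 │  9 │ 15 │  8 │  ┃           ┃┃            
   ┗━━━━━━━━━━━━━━━━━━━━━━━┛           ┃┃            
       ┃          │ ┃                  ┃┃            
       ┃          │ ┃                  ┃┃            
       ┗━━━━━━━━━━━━┗━━━━━━━━━━━━━━━━━━┛┛            
                                                     
                                                     
                                                     


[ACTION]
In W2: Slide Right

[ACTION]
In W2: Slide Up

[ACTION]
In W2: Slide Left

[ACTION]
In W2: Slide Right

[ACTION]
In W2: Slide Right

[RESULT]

                                                     
                                                     
       ┏━━━━━━━━━━━━┏━━━━━━━━━━━━━━━━━━┓┓            
       ┃ Tetris     ┃ Terminal         ┃┃            
       ┠────────────┠──────────────────┨┨            
   ┏━━━━━━━━━━━━━━━━━━━━━━━┓n -c "print┃┃            
   ┃ SlidingPuzzle         ┃           ┃┃            
   ┠───────────────────────┨n -c "print┃┃            
   ┃┌────┬────┬────┬────┐  ┃           ┃┃            
   ┃│  2 │  3 │  6 │ 11 │  ┃           ┃┃            
   ┃├────┼────┼────┼────┤  ┃           ┃┃            
   ┃│ 13 │  7 │ 12 │  4 │  ┃           ┃┃            
   ┃├────┼────┼────┼────┤  ┃           ┃┃            
   ┃│ 10 │  1 │  5 │ 14 │  ┃           ┃┃            
   ┃├────┼────┼────┼────┤  ┃           ┃┃            
   ┃│    │  9 │ 15 │  8 │  ┃           ┃┃            
   ┗━━━━━━━━━━━━━━━━━━━━━━━┛           ┃┃            
       ┃          │ ┃                  ┃┃            
       ┃          │ ┃                  ┃┃            
       ┗━━━━━━━━━━━━┗━━━━━━━━━━━━━━━━━━┛┛            
                                                     
                                                     
                                                     


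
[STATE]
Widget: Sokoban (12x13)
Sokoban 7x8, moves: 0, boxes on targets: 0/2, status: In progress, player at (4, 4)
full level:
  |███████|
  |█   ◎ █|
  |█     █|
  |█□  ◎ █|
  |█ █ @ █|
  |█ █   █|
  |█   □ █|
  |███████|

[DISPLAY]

███████     
█   ◎ █     
█     █     
█□  ◎ █     
█ █ @ █     
█ █   █     
█   □ █     
███████     
Moves: 0  0/
            
            
            
            


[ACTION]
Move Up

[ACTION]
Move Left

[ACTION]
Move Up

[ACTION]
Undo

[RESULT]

███████     
█   ◎ █     
█     █     
█□ @◎ █     
█ █   █     
█ █   █     
█   □ █     
███████     
Moves: 2  0/
            
            
            
            


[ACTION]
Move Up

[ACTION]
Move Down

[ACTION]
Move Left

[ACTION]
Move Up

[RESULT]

███████     
█   ◎ █     
█ @   █     
█□  ◎ █     
█ █   █     
█ █   █     
█   □ █     
███████     
Moves: 6  0/
            
            
            
            


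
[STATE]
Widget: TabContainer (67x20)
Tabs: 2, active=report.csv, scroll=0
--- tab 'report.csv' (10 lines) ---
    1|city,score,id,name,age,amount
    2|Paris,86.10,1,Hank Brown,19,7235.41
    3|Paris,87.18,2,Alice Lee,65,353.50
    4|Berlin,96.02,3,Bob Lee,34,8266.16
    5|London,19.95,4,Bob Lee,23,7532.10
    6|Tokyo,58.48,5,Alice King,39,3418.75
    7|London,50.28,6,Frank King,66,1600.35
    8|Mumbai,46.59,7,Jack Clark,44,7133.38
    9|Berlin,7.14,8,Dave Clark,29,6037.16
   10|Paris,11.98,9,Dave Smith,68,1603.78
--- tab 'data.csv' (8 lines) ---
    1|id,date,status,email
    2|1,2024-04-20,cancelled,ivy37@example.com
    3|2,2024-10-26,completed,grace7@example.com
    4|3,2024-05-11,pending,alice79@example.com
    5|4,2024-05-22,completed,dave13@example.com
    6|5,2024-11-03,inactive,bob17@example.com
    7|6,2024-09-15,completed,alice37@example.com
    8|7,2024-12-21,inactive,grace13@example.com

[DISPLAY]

[report.csv]│ data.csv                                             
───────────────────────────────────────────────────────────────────
city,score,id,name,age,amount                                      
Paris,86.10,1,Hank Brown,19,7235.41                                
Paris,87.18,2,Alice Lee,65,353.50                                  
Berlin,96.02,3,Bob Lee,34,8266.16                                  
London,19.95,4,Bob Lee,23,7532.10                                  
Tokyo,58.48,5,Alice King,39,3418.75                                
London,50.28,6,Frank King,66,1600.35                               
Mumbai,46.59,7,Jack Clark,44,7133.38                               
Berlin,7.14,8,Dave Clark,29,6037.16                                
Paris,11.98,9,Dave Smith,68,1603.78                                
                                                                   
                                                                   
                                                                   
                                                                   
                                                                   
                                                                   
                                                                   
                                                                   


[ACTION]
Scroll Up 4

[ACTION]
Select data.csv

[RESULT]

 report.csv │[data.csv]                                            
───────────────────────────────────────────────────────────────────
id,date,status,email                                               
1,2024-04-20,cancelled,ivy37@example.com                           
2,2024-10-26,completed,grace7@example.com                          
3,2024-05-11,pending,alice79@example.com                           
4,2024-05-22,completed,dave13@example.com                          
5,2024-11-03,inactive,bob17@example.com                            
6,2024-09-15,completed,alice37@example.com                         
7,2024-12-21,inactive,grace13@example.com                          
                                                                   
                                                                   
                                                                   
                                                                   
                                                                   
                                                                   
                                                                   
                                                                   
                                                                   
                                                                   


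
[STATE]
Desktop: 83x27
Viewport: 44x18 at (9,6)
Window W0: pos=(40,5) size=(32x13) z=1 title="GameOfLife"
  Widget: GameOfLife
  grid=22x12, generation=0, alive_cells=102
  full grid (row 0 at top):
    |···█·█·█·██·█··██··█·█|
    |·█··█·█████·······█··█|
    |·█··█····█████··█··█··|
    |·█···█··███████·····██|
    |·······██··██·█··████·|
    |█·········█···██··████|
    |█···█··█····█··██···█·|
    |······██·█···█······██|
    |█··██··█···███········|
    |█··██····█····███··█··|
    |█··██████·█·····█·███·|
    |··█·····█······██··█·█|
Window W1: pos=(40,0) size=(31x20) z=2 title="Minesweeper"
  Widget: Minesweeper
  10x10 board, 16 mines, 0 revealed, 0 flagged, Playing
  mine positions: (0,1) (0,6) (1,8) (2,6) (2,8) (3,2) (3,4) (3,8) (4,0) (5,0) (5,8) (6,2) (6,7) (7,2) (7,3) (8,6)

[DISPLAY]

                               ┃■■■■■■■■■■  
                               ┃■■■■■■■■■■  
                               ┃■■■■■■■■■■  
                               ┃■■■■■■■■■■  
                               ┃■■■■■■■■■■  
                               ┃■■■■■■■■■■  
                               ┃■■■■■■■■■■  
                               ┃            
                               ┃            
                               ┃            
                               ┃            
                               ┃            
                               ┃            
                               ┗━━━━━━━━━━━━
                                            
                                            
                                            
                                            


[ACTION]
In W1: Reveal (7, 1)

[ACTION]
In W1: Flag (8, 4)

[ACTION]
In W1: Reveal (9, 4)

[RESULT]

                               ┃■■■■■■■■■■  
                               ┃■■■■■■■■■■  
                               ┃■■■■■■■■■■  
                               ┃13■■■■■■■■  
                               ┃ 2■■■■■■■■  
                               ┃ 12211■■■■  
                               ┃     1■■■■  
                               ┃            
                               ┃            
                               ┃            
                               ┃            
                               ┃            
                               ┃            
                               ┗━━━━━━━━━━━━
                                            
                                            
                                            
                                            


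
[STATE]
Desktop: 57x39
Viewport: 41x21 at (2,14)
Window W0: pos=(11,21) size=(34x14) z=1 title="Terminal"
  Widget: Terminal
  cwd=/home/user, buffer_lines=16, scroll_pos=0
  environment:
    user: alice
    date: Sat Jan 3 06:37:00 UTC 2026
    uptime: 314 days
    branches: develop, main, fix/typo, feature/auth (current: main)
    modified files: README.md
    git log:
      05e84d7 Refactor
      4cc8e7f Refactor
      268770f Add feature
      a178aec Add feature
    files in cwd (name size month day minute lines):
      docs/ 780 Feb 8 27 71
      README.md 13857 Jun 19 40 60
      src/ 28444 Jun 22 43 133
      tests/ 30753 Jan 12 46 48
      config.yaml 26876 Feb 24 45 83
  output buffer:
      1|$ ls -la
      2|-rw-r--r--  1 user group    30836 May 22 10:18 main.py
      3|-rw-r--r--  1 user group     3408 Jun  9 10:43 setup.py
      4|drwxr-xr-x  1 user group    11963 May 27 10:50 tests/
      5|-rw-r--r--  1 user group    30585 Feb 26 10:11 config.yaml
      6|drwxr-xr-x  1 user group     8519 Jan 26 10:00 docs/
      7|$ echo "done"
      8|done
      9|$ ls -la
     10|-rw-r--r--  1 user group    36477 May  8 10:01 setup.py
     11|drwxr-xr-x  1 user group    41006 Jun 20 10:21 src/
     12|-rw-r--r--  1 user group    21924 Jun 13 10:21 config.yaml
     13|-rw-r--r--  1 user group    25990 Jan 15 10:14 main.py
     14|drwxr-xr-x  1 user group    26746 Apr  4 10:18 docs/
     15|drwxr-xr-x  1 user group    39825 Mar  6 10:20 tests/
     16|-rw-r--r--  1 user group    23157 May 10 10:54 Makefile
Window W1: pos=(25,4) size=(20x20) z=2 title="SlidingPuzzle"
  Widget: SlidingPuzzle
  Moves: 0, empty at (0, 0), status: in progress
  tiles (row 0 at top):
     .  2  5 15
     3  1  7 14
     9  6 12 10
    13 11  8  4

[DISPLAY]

                       ┃│ 13 │ 11 │  8 │ 
                       ┃└────┴────┴────┴─
                       ┃Moves: 0         
                       ┃                 
                       ┃                 
                       ┃                 
                       ┃                 
         ┏━━━━━━━━━━━━━┃                 
         ┃ Terminal    ┃                 
         ┠─────────────┗━━━━━━━━━━━━━━━━━
         ┃$ ls -la                       
         ┃-rw-r--r--  1 user group    308
         ┃-rw-r--r--  1 user group     34
         ┃drwxr-xr-x  1 user group    119
         ┃-rw-r--r--  1 user group    305
         ┃drwxr-xr-x  1 user group     85
         ┃$ echo "done"                  
         ┃done                           
         ┃$ ls -la                       
         ┃-rw-r--r--  1 user group    364
         ┗━━━━━━━━━━━━━━━━━━━━━━━━━━━━━━━


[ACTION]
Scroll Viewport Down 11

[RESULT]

                       ┃                 
                       ┃                 
                       ┃                 
         ┏━━━━━━━━━━━━━┃                 
         ┃ Terminal    ┃                 
         ┠─────────────┗━━━━━━━━━━━━━━━━━
         ┃$ ls -la                       
         ┃-rw-r--r--  1 user group    308
         ┃-rw-r--r--  1 user group     34
         ┃drwxr-xr-x  1 user group    119
         ┃-rw-r--r--  1 user group    305
         ┃drwxr-xr-x  1 user group     85
         ┃$ echo "done"                  
         ┃done                           
         ┃$ ls -la                       
         ┃-rw-r--r--  1 user group    364
         ┗━━━━━━━━━━━━━━━━━━━━━━━━━━━━━━━
                                         
                                         
                                         
                                         


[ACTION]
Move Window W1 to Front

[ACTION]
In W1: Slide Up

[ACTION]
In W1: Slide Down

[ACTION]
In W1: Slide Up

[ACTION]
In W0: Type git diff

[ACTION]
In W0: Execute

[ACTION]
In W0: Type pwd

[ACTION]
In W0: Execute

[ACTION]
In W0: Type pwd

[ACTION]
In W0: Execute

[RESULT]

                       ┃                 
                       ┃                 
                       ┃                 
         ┏━━━━━━━━━━━━━┃                 
         ┃ Terminal    ┃                 
         ┠─────────────┗━━━━━━━━━━━━━━━━━
         ┃--- a/main.py                  
         ┃+++ b/main.py                  
         ┃@@ -1,3 +1,4 @@                
         ┃+# updated                     
         ┃ import sys                    
         ┃$ pwd                          
         ┃/home/user                     
         ┃$ pwd                          
         ┃/home/user                     
         ┃$ █                            
         ┗━━━━━━━━━━━━━━━━━━━━━━━━━━━━━━━
                                         
                                         
                                         
                                         


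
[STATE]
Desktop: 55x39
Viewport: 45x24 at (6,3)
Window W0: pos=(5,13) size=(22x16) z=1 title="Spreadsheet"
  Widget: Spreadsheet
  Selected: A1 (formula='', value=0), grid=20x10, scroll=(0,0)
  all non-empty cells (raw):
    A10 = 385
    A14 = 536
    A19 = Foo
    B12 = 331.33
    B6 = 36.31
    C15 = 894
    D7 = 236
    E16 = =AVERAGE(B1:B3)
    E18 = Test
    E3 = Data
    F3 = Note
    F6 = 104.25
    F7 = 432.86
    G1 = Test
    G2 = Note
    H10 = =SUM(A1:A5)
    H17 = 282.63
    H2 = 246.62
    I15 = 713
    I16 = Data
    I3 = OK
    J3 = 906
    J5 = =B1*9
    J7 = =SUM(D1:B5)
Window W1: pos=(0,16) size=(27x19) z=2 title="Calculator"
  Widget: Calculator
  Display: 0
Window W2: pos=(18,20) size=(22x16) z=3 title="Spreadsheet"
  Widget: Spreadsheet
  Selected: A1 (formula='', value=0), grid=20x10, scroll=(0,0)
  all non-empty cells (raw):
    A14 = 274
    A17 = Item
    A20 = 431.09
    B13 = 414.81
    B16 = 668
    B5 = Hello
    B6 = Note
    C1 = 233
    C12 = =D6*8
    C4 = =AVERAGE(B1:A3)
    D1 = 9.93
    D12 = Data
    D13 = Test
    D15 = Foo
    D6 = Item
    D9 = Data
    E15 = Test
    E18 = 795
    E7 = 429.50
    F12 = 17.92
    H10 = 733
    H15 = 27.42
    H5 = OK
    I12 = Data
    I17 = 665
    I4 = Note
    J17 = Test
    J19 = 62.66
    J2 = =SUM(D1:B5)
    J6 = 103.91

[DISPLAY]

                                             
                                             
                                             
                                             
                                             
                                             
                                             
                                             
                                             
                                             
━━━━━━━━━━━━━━━━━━━━┓                        
 Spreadsheet        ┃                        
────────────────────┨                        
━━━━━━━━━━━━━━━━━━━━┓                        
ulator              ┃                        
────────────────────┨                        
                   0┃                        
───┬───┬───┐┏━━━━━━━━━━━━━━━━━━━━┓           
 8 │ 9 │ ÷ │┃ Spreadsheet        ┃           
───┼───┼───┤┠────────────────────┨           
 5 │ 6 │ × │┃A1:                 ┃           
───┼───┼───┤┃       A       B    ┃           
 2 │ 3 │ - │┃--------------------┃           
───┼───┼───┤┃  1      [0]       0┃           


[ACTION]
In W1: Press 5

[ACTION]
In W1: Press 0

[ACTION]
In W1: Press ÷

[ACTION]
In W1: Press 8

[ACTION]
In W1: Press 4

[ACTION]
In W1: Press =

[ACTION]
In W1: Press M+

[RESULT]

                                             
                                             
                                             
                                             
                                             
                                             
                                             
                                             
                                             
                                             
━━━━━━━━━━━━━━━━━━━━┓                        
 Spreadsheet        ┃                        
────────────────────┨                        
━━━━━━━━━━━━━━━━━━━━┓                        
ulator              ┃                        
────────────────────┨                        
        0.5952380952┃                        
───┬───┬───┐┏━━━━━━━━━━━━━━━━━━━━┓           
 8 │ 9 │ ÷ │┃ Spreadsheet        ┃           
───┼───┼───┤┠────────────────────┨           
 5 │ 6 │ × │┃A1:                 ┃           
───┼───┼───┤┃       A       B    ┃           
 2 │ 3 │ - │┃--------------------┃           
───┼───┼───┤┃  1      [0]       0┃           


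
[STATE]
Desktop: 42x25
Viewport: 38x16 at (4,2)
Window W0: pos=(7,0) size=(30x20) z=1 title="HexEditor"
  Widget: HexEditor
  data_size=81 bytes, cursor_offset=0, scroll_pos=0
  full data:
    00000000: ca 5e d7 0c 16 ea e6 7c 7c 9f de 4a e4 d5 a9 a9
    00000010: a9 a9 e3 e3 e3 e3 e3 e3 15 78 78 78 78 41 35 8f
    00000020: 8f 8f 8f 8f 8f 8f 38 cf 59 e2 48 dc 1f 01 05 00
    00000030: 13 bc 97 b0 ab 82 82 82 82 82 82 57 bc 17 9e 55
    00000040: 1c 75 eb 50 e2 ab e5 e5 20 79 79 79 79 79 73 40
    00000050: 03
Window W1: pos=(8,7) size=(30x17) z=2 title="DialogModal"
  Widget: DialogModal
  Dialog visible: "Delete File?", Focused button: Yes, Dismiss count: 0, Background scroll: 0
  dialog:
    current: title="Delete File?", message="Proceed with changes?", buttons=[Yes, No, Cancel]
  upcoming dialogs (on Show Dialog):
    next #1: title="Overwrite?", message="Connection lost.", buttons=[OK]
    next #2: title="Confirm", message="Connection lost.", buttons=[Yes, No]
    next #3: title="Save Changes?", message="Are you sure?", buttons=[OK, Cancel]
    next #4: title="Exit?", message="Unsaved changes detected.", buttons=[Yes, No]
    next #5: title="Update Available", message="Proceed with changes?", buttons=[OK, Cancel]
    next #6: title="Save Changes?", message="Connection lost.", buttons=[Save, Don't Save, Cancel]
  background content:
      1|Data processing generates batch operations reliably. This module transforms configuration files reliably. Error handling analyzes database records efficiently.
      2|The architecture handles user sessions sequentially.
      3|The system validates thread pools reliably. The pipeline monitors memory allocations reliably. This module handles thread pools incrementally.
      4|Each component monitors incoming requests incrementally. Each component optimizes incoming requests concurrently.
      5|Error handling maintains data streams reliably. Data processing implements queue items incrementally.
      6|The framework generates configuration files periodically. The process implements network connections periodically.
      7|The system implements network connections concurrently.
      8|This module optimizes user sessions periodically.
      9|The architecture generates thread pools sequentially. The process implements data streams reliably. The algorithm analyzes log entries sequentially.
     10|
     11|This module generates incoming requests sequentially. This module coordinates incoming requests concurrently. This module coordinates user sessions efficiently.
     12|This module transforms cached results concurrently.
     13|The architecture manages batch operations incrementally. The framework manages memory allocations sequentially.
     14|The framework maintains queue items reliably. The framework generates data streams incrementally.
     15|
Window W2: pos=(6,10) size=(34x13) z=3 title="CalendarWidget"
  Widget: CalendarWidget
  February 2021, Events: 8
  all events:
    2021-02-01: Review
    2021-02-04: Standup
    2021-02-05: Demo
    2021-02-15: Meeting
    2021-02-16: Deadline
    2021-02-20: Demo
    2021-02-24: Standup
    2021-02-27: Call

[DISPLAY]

   ┠────────────────────────────┨     
   ┃00000000  CA 5e d7 0c 16 ea ┃     
   ┃00000010  a9 a9 e3 e3 e3 e3 ┃     
   ┃00000020  8f 8f 8f 8f 8f 8f ┃     
   ┃00000030  13 bc 97 b0 ab 82 ┃     
   ┃┏━━━━━━━━━━━━━━━━━━━━━━━━━━━━┓    
   ┃┃ DialogModal                ┃    
   ┃┠────────────────────────────┨    
  ┏━━━━━━━━━━━━━━━━━━━━━━━━━━━━━━━━┓  
  ┃ CalendarWidget                 ┃  
  ┠────────────────────────────────┨  
  ┃         February 2021          ┃  
  ┃Mo Tu We Th Fr Sa Su            ┃  
  ┃ 1*  2  3  4*  5*  6  7         ┃  
  ┃ 8  9 10 11 12 13 14            ┃  
  ┃15* 16* 17 18 19 20* 21         ┃  


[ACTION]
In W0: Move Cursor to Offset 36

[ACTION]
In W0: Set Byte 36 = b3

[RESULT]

   ┠────────────────────────────┨     
   ┃00000000  ca 5e d7 0c 16 ea ┃     
   ┃00000010  a9 a9 e3 e3 e3 e3 ┃     
   ┃00000020  8f 8f 8f 8f B3 8f ┃     
   ┃00000030  13 bc 97 b0 ab 82 ┃     
   ┃┏━━━━━━━━━━━━━━━━━━━━━━━━━━━━┓    
   ┃┃ DialogModal                ┃    
   ┃┠────────────────────────────┨    
  ┏━━━━━━━━━━━━━━━━━━━━━━━━━━━━━━━━┓  
  ┃ CalendarWidget                 ┃  
  ┠────────────────────────────────┨  
  ┃         February 2021          ┃  
  ┃Mo Tu We Th Fr Sa Su            ┃  
  ┃ 1*  2  3  4*  5*  6  7         ┃  
  ┃ 8  9 10 11 12 13 14            ┃  
  ┃15* 16* 17 18 19 20* 21         ┃  


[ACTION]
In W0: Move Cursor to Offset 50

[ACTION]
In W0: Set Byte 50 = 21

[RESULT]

   ┠────────────────────────────┨     
   ┃00000000  ca 5e d7 0c 16 ea ┃     
   ┃00000010  a9 a9 e3 e3 e3 e3 ┃     
   ┃00000020  8f 8f 8f 8f b3 8f ┃     
   ┃00000030  13 bc 21 b0 ab 82 ┃     
   ┃┏━━━━━━━━━━━━━━━━━━━━━━━━━━━━┓    
   ┃┃ DialogModal                ┃    
   ┃┠────────────────────────────┨    
  ┏━━━━━━━━━━━━━━━━━━━━━━━━━━━━━━━━┓  
  ┃ CalendarWidget                 ┃  
  ┠────────────────────────────────┨  
  ┃         February 2021          ┃  
  ┃Mo Tu We Th Fr Sa Su            ┃  
  ┃ 1*  2  3  4*  5*  6  7         ┃  
  ┃ 8  9 10 11 12 13 14            ┃  
  ┃15* 16* 17 18 19 20* 21         ┃  


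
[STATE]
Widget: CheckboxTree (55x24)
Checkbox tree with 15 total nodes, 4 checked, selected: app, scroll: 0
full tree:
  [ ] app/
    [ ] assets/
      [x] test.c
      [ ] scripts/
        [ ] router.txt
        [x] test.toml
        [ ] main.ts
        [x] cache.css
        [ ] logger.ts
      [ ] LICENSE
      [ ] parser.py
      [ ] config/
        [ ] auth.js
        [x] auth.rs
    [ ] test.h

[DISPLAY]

>[-] app/                                              
   [-] assets/                                         
     [x] test.c                                        
     [-] scripts/                                      
       [ ] router.txt                                  
       [x] test.toml                                   
       [ ] main.ts                                     
       [x] cache.css                                   
       [ ] logger.ts                                   
     [ ] LICENSE                                       
     [ ] parser.py                                     
     [-] config/                                       
       [ ] auth.js                                     
       [x] auth.rs                                     
   [ ] test.h                                          
                                                       
                                                       
                                                       
                                                       
                                                       
                                                       
                                                       
                                                       
                                                       


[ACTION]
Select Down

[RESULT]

 [-] app/                                              
>  [-] assets/                                         
     [x] test.c                                        
     [-] scripts/                                      
       [ ] router.txt                                  
       [x] test.toml                                   
       [ ] main.ts                                     
       [x] cache.css                                   
       [ ] logger.ts                                   
     [ ] LICENSE                                       
     [ ] parser.py                                     
     [-] config/                                       
       [ ] auth.js                                     
       [x] auth.rs                                     
   [ ] test.h                                          
                                                       
                                                       
                                                       
                                                       
                                                       
                                                       
                                                       
                                                       
                                                       


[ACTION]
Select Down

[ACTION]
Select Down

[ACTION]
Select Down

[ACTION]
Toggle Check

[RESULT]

 [-] app/                                              
   [-] assets/                                         
     [x] test.c                                        
     [-] scripts/                                      
>      [x] router.txt                                  
       [x] test.toml                                   
       [ ] main.ts                                     
       [x] cache.css                                   
       [ ] logger.ts                                   
     [ ] LICENSE                                       
     [ ] parser.py                                     
     [-] config/                                       
       [ ] auth.js                                     
       [x] auth.rs                                     
   [ ] test.h                                          
                                                       
                                                       
                                                       
                                                       
                                                       
                                                       
                                                       
                                                       
                                                       
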